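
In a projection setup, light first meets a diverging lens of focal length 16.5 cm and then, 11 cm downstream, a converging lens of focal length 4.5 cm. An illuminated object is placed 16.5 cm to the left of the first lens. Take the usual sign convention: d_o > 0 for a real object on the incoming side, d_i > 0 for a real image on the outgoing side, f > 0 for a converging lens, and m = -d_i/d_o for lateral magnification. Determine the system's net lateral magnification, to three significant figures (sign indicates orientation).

-0.153

Lens 1: 1/d_i1 = 1/f_1 - 1/d_o1 = 1/(-16.5) - 1/16.5 = -0.12121 cm^-1, so d_i1 = -8.250 cm.
m_1 = -(-8.250)/16.5 = 0.5000.
The intermediate image is virtual, 8.250 cm to the left of lens 1, so d_o2 = L - d_i1 = 11 - (-8.250) = 19.250 cm.
Lens 2: 1/d_i2 = 1/f_2 - 1/d_o2 = 1/4.5 - 1/(19.250) = 0.17027 cm^-1, so d_i2 = 5.873 cm.
m_2 = -(5.873)/(19.250) = -0.3051.
Overall magnification: m = m_1 m_2 = -0.1525.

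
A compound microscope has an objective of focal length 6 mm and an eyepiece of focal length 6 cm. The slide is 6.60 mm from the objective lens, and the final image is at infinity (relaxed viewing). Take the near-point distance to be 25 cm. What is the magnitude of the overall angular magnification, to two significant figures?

Convert to cm: f_obj = 6 mm = 0.6 cm; d_o = 6.60 mm = 0.66 cm.
Objective: 1/d_i = 1/f_obj - 1/d_o = 1/0.6 - 1/0.66 = 0.15152 cm^-1, so d_i = 6.600 cm.
m_obj = -d_i/d_o = -6.600/0.66 = -10.000.
Eyepiece angular magnification (image at infinity): M_eye = D/f_e = 25/6 = 4.167.
Overall M = m_obj x M_eye = (-10.000)(4.167) = -41.67.
|M| = 41.67.

42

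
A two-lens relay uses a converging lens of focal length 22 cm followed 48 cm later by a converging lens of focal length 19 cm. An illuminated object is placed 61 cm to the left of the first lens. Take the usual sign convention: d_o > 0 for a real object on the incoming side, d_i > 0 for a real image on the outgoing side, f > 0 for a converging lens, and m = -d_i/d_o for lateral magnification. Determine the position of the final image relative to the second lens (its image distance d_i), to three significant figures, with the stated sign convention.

-47.7 cm

Applying the thin-lens equation to the first lens, 1/22 = 1/61 + 1/d_i1, which gives d_i1 = 34.410 cm.
The intermediate image is 34.410 cm to the right of lens 1, so d_o2 = L - d_i1 = 48 - 34.410 = 13.590 cm.
Applying the thin-lens equation again with f_2 = 19 cm and d_o2 = 13.590 cm gives d_i2 = -47.725 cm.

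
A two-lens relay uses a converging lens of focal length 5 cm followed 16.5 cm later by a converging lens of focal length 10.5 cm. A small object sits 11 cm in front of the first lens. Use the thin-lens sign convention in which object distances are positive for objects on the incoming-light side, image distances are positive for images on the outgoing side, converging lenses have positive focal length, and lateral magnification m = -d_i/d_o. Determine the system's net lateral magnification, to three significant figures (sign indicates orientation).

-2.76

First lens: d_i1 = 1/(1/5 - 1/11) = 9.167 cm.
m_1 = -(9.167)/11 = -0.8333.
Object distance for lens 2: d_o2 = 16.5 - 9.167 = 7.333 cm.
Second lens: d_i2 = 1/(1/10.5 - 1/(7.333)) = -24.316 cm.
m_2 = -(-24.316)/(7.333) = 3.3158.
Total m = m_1 x m_2 = (-0.8333)(3.3158) = -2.7632.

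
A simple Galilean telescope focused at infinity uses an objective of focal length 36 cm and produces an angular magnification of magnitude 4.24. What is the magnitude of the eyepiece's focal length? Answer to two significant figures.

8.5 cm

|M| = f_obj/|f_eye|, so |f_eye| = f_obj/|M| = 36/4.24 = 8.491 cm.
(The eyepiece is diverging, so its signed focal length is -8.491 cm.)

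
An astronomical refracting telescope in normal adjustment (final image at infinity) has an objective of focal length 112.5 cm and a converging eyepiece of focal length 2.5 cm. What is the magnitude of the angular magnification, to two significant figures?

45

|M| = f_obj/|f_eye| = 112.5/2.5 = 45.000.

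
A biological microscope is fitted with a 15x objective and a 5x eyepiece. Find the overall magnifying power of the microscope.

75

The overall magnification of a compound microscope is the product of the objective and eyepiece magnifications:
M = M_obj x M_eye = 15 x 5 = 75.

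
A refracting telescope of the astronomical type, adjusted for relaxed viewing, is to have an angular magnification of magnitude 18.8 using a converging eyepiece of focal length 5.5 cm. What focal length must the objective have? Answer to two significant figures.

|M| = f_obj/|f_eye|, so f_obj = |M| x |f_eye| = 18.8 x 5.5 = 103.400 cm.

100 cm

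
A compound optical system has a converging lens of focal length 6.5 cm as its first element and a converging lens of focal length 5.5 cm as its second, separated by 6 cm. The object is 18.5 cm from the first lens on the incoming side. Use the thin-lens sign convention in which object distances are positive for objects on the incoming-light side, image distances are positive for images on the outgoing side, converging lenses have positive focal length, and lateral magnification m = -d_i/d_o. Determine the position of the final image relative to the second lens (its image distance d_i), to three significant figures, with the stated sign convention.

Applying the thin-lens equation to the first lens, 1/6.5 = 1/18.5 + 1/d_i1, which gives d_i1 = 10.021 cm.
This image would form 10.021 cm past lens 1, i.e. 4.021 cm beyond lens 2, so it is a virtual object for lens 2: d_o2 = 6 - 10.021 = -4.021 cm.
Applying the thin-lens equation again with f_2 = 5.5 cm and d_o2 = -4.021 cm gives d_i2 = 2.323 cm.

2.32 cm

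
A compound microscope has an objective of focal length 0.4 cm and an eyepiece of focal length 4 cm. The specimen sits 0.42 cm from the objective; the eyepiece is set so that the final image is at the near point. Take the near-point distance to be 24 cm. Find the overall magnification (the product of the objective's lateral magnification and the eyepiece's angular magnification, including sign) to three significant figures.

Objective: 1/d_i = 1/f_obj - 1/d_o = 1/0.4 - 1/0.42 = 0.11905 cm^-1, so d_i = 8.400 cm.
m_obj = -d_i/d_o = -8.400/0.42 = -20.000.
Eyepiece angular magnification (image at near point): M_eye = 1 + D/f_e = 1 + 24/4 = 7.000.
Overall M = m_obj x M_eye = (-20.000)(7.000) = -140.00.

-140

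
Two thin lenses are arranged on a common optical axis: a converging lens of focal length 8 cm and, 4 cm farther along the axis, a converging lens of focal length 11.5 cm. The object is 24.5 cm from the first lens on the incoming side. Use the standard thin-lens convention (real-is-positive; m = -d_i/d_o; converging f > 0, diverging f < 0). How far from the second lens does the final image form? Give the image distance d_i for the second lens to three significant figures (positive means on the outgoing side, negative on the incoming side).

4.68 cm

First lens: d_i1 = 1/(1/8 - 1/24.5) = 11.879 cm.
This image would form 11.879 cm past lens 1, i.e. 7.879 cm beyond lens 2, so it is a virtual object for lens 2: d_o2 = 4 - 11.879 = -7.879 cm.
Second lens: d_i2 = 1/(1/11.5 - 1/(-7.879)) = 4.676 cm.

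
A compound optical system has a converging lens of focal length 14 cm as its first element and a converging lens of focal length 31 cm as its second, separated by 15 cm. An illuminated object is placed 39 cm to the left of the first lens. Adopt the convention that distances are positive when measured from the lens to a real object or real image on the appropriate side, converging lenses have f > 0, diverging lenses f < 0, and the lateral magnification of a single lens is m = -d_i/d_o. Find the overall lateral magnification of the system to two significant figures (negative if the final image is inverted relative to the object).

-0.46

First lens: d_i1 = 1/(1/14 - 1/39) = 21.840 cm.
m_1 = -(21.840)/39 = -0.5600.
This image would form 21.840 cm past lens 1, i.e. 6.840 cm beyond lens 2, so it is a virtual object for lens 2: d_o2 = 15 - 21.840 = -6.840 cm.
Second lens: d_i2 = 1/(1/31 - 1/(-6.840)) = 5.604 cm.
m_2 = -(5.604)/(-6.840) = 0.8192.
Overall magnification: m = m_1 m_2 = -0.4588.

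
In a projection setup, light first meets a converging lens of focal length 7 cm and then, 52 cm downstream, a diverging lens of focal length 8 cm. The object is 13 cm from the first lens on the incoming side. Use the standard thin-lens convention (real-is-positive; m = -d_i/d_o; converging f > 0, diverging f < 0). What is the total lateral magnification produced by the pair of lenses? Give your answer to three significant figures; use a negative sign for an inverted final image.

First lens: d_i1 = 1/(1/7 - 1/13) = 15.167 cm.
m_1 = -(15.167)/13 = -1.1667.
The intermediate image is 15.167 cm to the right of lens 1, so d_o2 = L - d_i1 = 52 - 15.167 = 36.833 cm.
Second lens: d_i2 = 1/(1/(-8) - 1/(36.833)) = -6.572 cm.
m_2 = -(-6.572)/(36.833) = 0.1784.
Overall magnification: m = m_1 m_2 = -0.2082.

-0.208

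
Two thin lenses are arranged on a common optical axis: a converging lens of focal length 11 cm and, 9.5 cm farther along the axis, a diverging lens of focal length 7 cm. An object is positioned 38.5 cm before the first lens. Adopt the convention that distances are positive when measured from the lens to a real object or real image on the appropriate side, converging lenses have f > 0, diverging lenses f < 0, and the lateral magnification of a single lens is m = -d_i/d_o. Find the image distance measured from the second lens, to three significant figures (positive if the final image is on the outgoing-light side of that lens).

Applying the thin-lens equation to the first lens, 1/11 = 1/38.5 + 1/d_i1, which gives d_i1 = 15.400 cm.
This image would form 15.400 cm past lens 1, i.e. 5.900 cm beyond lens 2, so it is a virtual object for lens 2: d_o2 = 9.5 - 15.400 = -5.900 cm.
Applying the thin-lens equation again with f_2 = -7 cm and d_o2 = -5.900 cm gives d_i2 = 37.545 cm.

37.5 cm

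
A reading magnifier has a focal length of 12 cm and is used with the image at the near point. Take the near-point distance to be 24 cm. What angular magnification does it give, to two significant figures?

3.0

M = 1 + D/f = 1 + 24/12 = 3.000.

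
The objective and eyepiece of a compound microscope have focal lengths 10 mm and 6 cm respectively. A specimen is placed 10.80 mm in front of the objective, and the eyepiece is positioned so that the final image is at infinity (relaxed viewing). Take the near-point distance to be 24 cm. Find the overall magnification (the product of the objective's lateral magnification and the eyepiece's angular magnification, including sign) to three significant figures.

-50.0

Convert to cm: f_obj = 10 mm = 1 cm; d_o = 10.80 mm = 1.08 cm.
Objective: 1/d_i = 1/f_obj - 1/d_o = 1/1 - 1/1.08 = 0.07407 cm^-1, so d_i = 13.500 cm.
m_obj = -d_i/d_o = -13.500/1.08 = -12.500.
Eyepiece angular magnification (image at infinity): M_eye = D/f_e = 24/6 = 4.000.
Overall M = m_obj x M_eye = (-12.500)(4.000) = -50.00.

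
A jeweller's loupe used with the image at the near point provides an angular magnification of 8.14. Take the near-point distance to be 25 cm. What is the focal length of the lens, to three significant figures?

3.50 cm

For the image at the near point, M = 1 + D/f.
f = D/(M - 1) = 25/(8.14 - 1) = 3.501 cm.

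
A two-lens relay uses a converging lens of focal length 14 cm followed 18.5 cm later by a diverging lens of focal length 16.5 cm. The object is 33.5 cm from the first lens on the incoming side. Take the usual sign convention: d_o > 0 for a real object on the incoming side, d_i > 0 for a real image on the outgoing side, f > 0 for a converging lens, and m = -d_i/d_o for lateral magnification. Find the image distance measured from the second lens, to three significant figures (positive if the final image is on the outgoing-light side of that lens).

8.37 cm

Lens 1: 1/d_i1 = 1/f_1 - 1/d_o1 = 1/14 - 1/33.5 = 0.04158 cm^-1, so d_i1 = 24.051 cm.
This image would form 24.051 cm past lens 1, i.e. 5.551 cm beyond lens 2, so it is a virtual object for lens 2: d_o2 = 18.5 - 24.051 = -5.551 cm.
Lens 2: 1/d_i2 = 1/f_2 - 1/d_o2 = 1/(-16.5) - 1/(-5.551) = 0.11953 cm^-1, so d_i2 = 8.366 cm.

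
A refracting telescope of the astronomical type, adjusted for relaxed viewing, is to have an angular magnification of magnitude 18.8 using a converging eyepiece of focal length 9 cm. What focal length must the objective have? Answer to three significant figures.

|M| = f_obj/|f_eye|, so f_obj = |M| x |f_eye| = 18.8 x 9 = 169.200 cm.

169 cm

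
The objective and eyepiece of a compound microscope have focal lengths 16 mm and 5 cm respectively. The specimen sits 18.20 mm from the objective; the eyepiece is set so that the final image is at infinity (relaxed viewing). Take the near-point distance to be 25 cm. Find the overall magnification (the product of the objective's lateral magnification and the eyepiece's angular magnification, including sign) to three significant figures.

Convert to cm: f_obj = 16 mm = 1.6 cm; d_o = 18.20 mm = 1.82 cm.
Objective: 1/d_i = 1/f_obj - 1/d_o = 1/1.6 - 1/1.82 = 0.07555 cm^-1, so d_i = 13.236 cm.
m_obj = -d_i/d_o = -13.236/1.82 = -7.273.
Eyepiece angular magnification (image at infinity): M_eye = D/f_e = 25/5 = 5.000.
Overall M = m_obj x M_eye = (-7.273)(5.000) = -36.36.

-36.4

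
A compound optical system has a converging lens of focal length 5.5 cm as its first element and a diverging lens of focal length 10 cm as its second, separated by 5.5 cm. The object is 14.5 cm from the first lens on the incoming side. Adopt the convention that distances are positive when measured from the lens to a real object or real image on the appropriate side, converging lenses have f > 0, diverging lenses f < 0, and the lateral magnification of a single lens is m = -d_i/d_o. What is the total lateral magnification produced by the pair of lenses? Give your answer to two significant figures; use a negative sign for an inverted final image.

First lens: d_i1 = 1/(1/5.5 - 1/14.5) = 8.861 cm.
m_1 = -(8.861)/14.5 = -0.6111.
Since 8.861 cm > 5.5 cm, the first image lies past the second lens and serves as a virtual object: d_o2 = L - d_i1 = -3.361 cm.
Second lens: d_i2 = 1/(1/(-10) - 1/(-3.361)) = 5.063 cm.
m_2 = -(5.063)/(-3.361) = 1.5063.
Total m = m_1 x m_2 = (-0.6111)(1.5063) = -0.9205.

-0.92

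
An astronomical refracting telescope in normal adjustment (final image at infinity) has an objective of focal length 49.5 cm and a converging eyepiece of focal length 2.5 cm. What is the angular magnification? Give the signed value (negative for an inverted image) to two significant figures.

-20

M = -f_obj/f_eye = -49.5/(2.5) = -19.800.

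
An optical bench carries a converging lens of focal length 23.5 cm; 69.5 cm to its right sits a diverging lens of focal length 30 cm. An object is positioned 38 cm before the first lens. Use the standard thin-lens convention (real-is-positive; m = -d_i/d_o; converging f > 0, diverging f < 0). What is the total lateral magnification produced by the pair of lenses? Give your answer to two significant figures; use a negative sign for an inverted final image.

First lens: d_i1 = 1/(1/23.5 - 1/38) = 61.586 cm.
m_1 = -(61.586)/38 = -1.6207.
That image sits 7.914 cm in front of the second lens, so d_o2 = 7.914 cm.
Second lens: d_i2 = 1/(1/(-30) - 1/(7.914)) = -6.262 cm.
m_2 = -(-6.262)/(7.914) = 0.7913.
The system's lateral magnification is m_1 m_2 = (-1.6207)(0.7913) = -1.2824.

-1.3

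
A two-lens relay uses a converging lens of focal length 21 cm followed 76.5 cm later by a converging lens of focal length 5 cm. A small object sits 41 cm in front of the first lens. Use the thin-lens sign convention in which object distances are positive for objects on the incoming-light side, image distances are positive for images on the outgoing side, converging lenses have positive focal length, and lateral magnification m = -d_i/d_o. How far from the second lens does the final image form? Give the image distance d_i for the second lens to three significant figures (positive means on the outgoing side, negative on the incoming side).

5.88 cm

Lens 1: 1/d_i1 = 1/f_1 - 1/d_o1 = 1/21 - 1/41 = 0.02323 cm^-1, so d_i1 = 43.050 cm.
The intermediate image is 43.050 cm to the right of lens 1, so d_o2 = L - d_i1 = 76.5 - 43.050 = 33.450 cm.
Lens 2: 1/d_i2 = 1/f_2 - 1/d_o2 = 1/5 - 1/(33.450) = 0.17010 cm^-1, so d_i2 = 5.879 cm.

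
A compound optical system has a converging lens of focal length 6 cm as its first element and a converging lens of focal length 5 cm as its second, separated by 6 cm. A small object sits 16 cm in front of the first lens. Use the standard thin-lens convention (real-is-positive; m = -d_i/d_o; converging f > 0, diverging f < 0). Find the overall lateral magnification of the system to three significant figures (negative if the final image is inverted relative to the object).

-0.349

Lens 1: 1/d_i1 = 1/f_1 - 1/d_o1 = 1/6 - 1/16 = 0.10417 cm^-1, so d_i1 = 9.600 cm.
m_1 = -(9.600)/16 = -0.6000.
This image would form 9.600 cm past lens 1, i.e. 3.600 cm beyond lens 2, so it is a virtual object for lens 2: d_o2 = 6 - 9.600 = -3.600 cm.
Lens 2: 1/d_i2 = 1/f_2 - 1/d_o2 = 1/5 - 1/(-3.600) = 0.47778 cm^-1, so d_i2 = 2.093 cm.
m_2 = -(2.093)/(-3.600) = 0.5814.
The system's lateral magnification is m_1 m_2 = (-0.6000)(0.5814) = -0.3488.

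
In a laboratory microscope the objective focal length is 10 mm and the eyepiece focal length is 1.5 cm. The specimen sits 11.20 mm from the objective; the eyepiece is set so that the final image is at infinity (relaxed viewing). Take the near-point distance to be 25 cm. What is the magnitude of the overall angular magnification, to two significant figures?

Convert to cm: f_obj = 10 mm = 1 cm; d_o = 11.20 mm = 1.12 cm.
Objective: 1/d_i = 1/f_obj - 1/d_o = 1/1 - 1/1.12 = 0.10714 cm^-1, so d_i = 9.333 cm.
m_obj = -d_i/d_o = -9.333/1.12 = -8.333.
Eyepiece angular magnification (image at infinity): M_eye = D/f_e = 25/1.5 = 16.667.
Overall M = m_obj x M_eye = (-8.333)(16.667) = -138.89.
|M| = 138.89.

140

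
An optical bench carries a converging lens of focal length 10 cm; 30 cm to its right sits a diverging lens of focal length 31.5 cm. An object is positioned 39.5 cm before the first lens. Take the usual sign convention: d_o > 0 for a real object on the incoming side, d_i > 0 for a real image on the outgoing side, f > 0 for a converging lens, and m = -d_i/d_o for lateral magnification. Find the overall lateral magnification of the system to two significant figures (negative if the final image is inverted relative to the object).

Lens 1: 1/d_i1 = 1/f_1 - 1/d_o1 = 1/10 - 1/39.5 = 0.07468 cm^-1, so d_i1 = 13.390 cm.
m_1 = -(13.390)/39.5 = -0.3390.
Object distance for lens 2: d_o2 = 30 - 13.390 = 16.610 cm.
Lens 2: 1/d_i2 = 1/f_2 - 1/d_o2 = 1/(-31.5) - 1/(16.610) = -0.09195 cm^-1, so d_i2 = -10.875 cm.
m_2 = -(-10.875)/(16.610) = 0.6547.
The system's lateral magnification is m_1 m_2 = (-0.3390)(0.6547) = -0.2219.

-0.22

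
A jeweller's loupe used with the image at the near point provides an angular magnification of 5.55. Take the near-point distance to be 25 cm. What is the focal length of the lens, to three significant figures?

5.49 cm

For the image at the near point, M = 1 + D/f.
f = D/(M - 1) = 25/(5.55 - 1) = 5.495 cm.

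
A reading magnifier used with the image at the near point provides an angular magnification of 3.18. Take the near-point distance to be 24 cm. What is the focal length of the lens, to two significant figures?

For the image at the near point, M = 1 + D/f.
f = D/(M - 1) = 24/(3.18 - 1) = 11.009 cm.

11 cm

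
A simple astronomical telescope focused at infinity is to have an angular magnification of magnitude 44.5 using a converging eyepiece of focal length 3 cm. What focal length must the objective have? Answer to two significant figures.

130 cm

|M| = f_obj/|f_eye|, so f_obj = |M| x |f_eye| = 44.5 x 3 = 133.500 cm.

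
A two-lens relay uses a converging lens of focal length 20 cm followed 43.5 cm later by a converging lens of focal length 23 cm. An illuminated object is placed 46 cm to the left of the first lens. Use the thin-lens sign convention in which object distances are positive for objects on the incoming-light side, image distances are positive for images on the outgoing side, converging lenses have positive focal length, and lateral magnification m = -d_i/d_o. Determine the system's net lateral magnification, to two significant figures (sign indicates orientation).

First lens: d_i1 = 1/(1/20 - 1/46) = 35.385 cm.
m_1 = -(35.385)/46 = -0.7692.
Object distance for lens 2: d_o2 = 43.5 - 35.385 = 8.115 cm.
Second lens: d_i2 = 1/(1/23 - 1/(8.115)) = -12.540 cm.
m_2 = -(-12.540)/(8.115) = 1.5452.
The system's lateral magnification is m_1 m_2 = (-0.7692)(1.5452) = -1.1886.

-1.2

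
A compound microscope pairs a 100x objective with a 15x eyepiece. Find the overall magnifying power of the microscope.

1500

The overall magnification of a compound microscope is the product of the objective and eyepiece magnifications:
M = M_obj x M_eye = 100 x 15 = 1500.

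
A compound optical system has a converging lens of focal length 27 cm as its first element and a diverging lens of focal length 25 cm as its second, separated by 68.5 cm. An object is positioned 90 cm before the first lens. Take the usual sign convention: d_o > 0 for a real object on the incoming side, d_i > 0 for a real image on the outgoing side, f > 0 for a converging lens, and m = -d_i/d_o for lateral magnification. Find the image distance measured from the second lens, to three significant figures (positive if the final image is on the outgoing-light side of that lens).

Applying the thin-lens equation to the first lens, 1/27 = 1/90 + 1/d_i1, which gives d_i1 = 38.571 cm.
Object distance for lens 2: d_o2 = 68.5 - 38.571 = 29.929 cm.
Applying the thin-lens equation again with f_2 = -25 cm and d_o2 = 29.929 cm gives d_i2 = -13.622 cm.

-13.6 cm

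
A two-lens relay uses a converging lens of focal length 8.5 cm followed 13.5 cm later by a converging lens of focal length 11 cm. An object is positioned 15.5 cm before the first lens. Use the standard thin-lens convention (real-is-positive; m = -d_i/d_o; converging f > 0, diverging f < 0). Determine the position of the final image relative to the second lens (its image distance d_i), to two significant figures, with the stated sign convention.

First lens: d_i1 = 1/(1/8.5 - 1/15.5) = 18.821 cm.
This image would form 18.821 cm past lens 1, i.e. 5.321 cm beyond lens 2, so it is a virtual object for lens 2: d_o2 = 13.5 - 18.821 = -5.321 cm.
Second lens: d_i2 = 1/(1/11 - 1/(-5.321)) = 3.586 cm.

3.6 cm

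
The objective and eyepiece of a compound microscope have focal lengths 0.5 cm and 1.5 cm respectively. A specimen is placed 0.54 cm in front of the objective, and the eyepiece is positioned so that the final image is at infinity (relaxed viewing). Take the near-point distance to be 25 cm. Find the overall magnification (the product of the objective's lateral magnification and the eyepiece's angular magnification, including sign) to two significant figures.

Objective: 1/d_i = 1/f_obj - 1/d_o = 1/0.5 - 1/0.54 = 0.14815 cm^-1, so d_i = 6.750 cm.
m_obj = -d_i/d_o = -6.750/0.54 = -12.500.
Eyepiece angular magnification (image at infinity): M_eye = D/f_e = 25/1.5 = 16.667.
Overall M = m_obj x M_eye = (-12.500)(16.667) = -208.33.

-210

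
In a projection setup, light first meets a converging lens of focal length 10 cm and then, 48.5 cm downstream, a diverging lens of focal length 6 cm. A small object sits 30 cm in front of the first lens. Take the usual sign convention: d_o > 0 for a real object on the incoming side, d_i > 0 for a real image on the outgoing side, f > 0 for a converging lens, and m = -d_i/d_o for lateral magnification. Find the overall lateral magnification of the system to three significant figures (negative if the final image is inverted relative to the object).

First lens: d_i1 = 1/(1/10 - 1/30) = 15.000 cm.
m_1 = -(15.000)/30 = -0.5000.
Object distance for lens 2: d_o2 = 48.5 - 15.000 = 33.500 cm.
Second lens: d_i2 = 1/(1/(-6) - 1/(33.500)) = -5.089 cm.
m_2 = -(-5.089)/(33.500) = 0.1519.
Overall magnification: m = m_1 m_2 = -0.0759.

-0.0759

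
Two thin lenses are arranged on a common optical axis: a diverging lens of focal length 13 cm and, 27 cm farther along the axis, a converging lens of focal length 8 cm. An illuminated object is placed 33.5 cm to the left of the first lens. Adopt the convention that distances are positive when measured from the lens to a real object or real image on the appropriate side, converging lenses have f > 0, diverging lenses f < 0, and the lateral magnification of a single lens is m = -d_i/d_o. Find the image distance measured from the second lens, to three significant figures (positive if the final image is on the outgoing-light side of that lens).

10.3 cm

Applying the thin-lens equation to the first lens, 1/(-13) = 1/33.5 + 1/d_i1, which gives d_i1 = -9.366 cm.
With d_i1 < 0 the first image is virtual and lies on the object side; the object distance for lens 2 is d_o2 = 27 - (-9.366) = 36.366 cm.
Applying the thin-lens equation again with f_2 = 8 cm and d_o2 = 36.366 cm gives d_i2 = 10.256 cm.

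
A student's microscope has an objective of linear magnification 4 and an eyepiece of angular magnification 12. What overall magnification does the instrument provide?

48

The overall magnification of a compound microscope is the product of the objective and eyepiece magnifications:
M = M_obj x M_eye = 4 x 12 = 48.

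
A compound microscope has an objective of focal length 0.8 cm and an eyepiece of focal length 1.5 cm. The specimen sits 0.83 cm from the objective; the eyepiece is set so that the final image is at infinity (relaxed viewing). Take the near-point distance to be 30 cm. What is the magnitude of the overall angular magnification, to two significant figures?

530

Objective: 1/d_i = 1/f_obj - 1/d_o = 1/0.8 - 1/0.83 = 0.04518 cm^-1, so d_i = 22.133 cm.
m_obj = -d_i/d_o = -22.133/0.83 = -26.667.
Eyepiece angular magnification (image at infinity): M_eye = D/f_e = 30/1.5 = 20.000.
Overall M = m_obj x M_eye = (-26.667)(20.000) = -533.33.
|M| = 533.33.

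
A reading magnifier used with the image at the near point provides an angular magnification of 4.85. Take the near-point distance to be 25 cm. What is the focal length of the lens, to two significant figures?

6.5 cm

For the image at the near point, M = 1 + D/f.
f = D/(M - 1) = 25/(4.85 - 1) = 6.494 cm.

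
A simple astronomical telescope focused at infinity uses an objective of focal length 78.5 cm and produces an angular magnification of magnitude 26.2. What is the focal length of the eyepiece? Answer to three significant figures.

3.00 cm

|M| = f_obj/f_eye, so f_eye = f_obj/|M| = 78.5/26.2 = 2.996 cm.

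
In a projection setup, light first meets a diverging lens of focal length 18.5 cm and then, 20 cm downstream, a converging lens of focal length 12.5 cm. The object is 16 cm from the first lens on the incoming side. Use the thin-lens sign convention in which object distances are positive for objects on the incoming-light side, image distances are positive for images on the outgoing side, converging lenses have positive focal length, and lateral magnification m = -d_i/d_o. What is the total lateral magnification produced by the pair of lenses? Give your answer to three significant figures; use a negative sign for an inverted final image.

Applying the thin-lens equation to the first lens, 1/(-18.5) = 1/16 + 1/d_i1, which gives d_i1 = -8.580 cm.
Its lateral magnification is m_1 = -d_i1/d_o1 = -(-8.580)/16 = 0.5362.
The intermediate image is virtual, 8.580 cm to the left of lens 1, so d_o2 = L - d_i1 = 20 - (-8.580) = 28.580 cm.
Applying the thin-lens equation again with f_2 = 12.5 cm and d_o2 = 28.580 cm gives d_i2 = 22.217 cm.
m_2 = -(22.217)/(28.580) = -0.7774.
Overall magnification: m = m_1 m_2 = -0.4169.

-0.417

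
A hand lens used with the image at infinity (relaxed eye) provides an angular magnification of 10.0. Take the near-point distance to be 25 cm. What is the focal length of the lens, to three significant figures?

For the image at infinity, M = D/f.
f = D/M = 25/10.0 = 2.500 cm.

2.50 cm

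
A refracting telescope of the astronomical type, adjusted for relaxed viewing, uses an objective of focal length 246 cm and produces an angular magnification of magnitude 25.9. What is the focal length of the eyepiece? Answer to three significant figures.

9.50 cm

|M| = f_obj/f_eye, so f_eye = f_obj/|M| = 246/25.9 = 9.498 cm.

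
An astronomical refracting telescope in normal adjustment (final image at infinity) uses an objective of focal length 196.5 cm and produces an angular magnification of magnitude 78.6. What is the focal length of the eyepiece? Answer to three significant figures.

2.50 cm

|M| = f_obj/f_eye, so f_eye = f_obj/|M| = 196.5/78.6 = 2.500 cm.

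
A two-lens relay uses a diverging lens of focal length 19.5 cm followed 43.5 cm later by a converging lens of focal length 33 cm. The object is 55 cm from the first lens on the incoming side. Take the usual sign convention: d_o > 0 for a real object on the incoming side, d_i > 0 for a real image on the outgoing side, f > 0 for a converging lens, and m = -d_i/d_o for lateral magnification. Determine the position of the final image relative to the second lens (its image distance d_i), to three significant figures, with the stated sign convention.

76.7 cm

Lens 1: 1/d_i1 = 1/f_1 - 1/d_o1 = 1/(-19.5) - 1/55 = -0.06946 cm^-1, so d_i1 = -14.396 cm.
With d_i1 < 0 the first image is virtual and lies on the object side; the object distance for lens 2 is d_o2 = 43.5 - (-14.396) = 57.896 cm.
Lens 2: 1/d_i2 = 1/f_2 - 1/d_o2 = 1/33 - 1/(57.896) = 0.01303 cm^-1, so d_i2 = 76.742 cm.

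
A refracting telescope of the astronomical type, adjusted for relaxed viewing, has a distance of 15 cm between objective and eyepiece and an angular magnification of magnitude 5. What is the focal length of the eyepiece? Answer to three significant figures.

In normal adjustment the tube length equals f_obj + f_eye and |M| = f_obj/f_eye.
So f_obj = 5 f_eye and 5 f_eye + f_eye = 15 cm, giving f_eye = 15/6 = 2.500 cm and f_obj = 12.500 cm.

2.50 cm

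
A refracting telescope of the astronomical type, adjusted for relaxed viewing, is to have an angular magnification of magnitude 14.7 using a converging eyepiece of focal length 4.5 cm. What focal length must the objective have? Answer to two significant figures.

|M| = f_obj/|f_eye|, so f_obj = |M| x |f_eye| = 14.7 x 4.5 = 66.150 cm.

66 cm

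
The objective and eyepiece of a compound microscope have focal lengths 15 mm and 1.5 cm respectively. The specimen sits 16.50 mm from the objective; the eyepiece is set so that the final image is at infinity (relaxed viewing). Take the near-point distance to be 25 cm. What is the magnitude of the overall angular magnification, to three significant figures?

Convert to cm: f_obj = 15 mm = 1.5 cm; d_o = 16.50 mm = 1.65 cm.
Objective: 1/d_i = 1/f_obj - 1/d_o = 1/1.5 - 1/1.65 = 0.06061 cm^-1, so d_i = 16.500 cm.
m_obj = -d_i/d_o = -16.500/1.65 = -10.000.
Eyepiece angular magnification (image at infinity): M_eye = D/f_e = 25/1.5 = 16.667.
Overall M = m_obj x M_eye = (-10.000)(16.667) = -166.67.
|M| = 166.67.

167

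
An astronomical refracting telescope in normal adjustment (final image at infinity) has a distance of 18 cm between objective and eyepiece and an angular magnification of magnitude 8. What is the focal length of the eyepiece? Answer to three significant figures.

In normal adjustment the tube length equals f_obj + f_eye and |M| = f_obj/f_eye.
So f_obj = 8 f_eye and 8 f_eye + f_eye = 18 cm, giving f_eye = 18/9 = 2.000 cm and f_obj = 16.000 cm.

2.00 cm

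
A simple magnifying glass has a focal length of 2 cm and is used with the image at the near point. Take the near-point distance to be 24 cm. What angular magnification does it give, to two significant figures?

M = 1 + D/f = 1 + 24/2 = 13.000.

13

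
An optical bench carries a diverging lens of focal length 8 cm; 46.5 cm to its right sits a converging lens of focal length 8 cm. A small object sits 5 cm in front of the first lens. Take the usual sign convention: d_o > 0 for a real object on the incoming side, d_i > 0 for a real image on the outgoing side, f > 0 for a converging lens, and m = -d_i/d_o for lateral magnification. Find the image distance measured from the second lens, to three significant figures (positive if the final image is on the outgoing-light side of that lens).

9.54 cm

First lens: d_i1 = 1/(1/(-8) - 1/5) = -3.077 cm.
With d_i1 < 0 the first image is virtual and lies on the object side; the object distance for lens 2 is d_o2 = 46.5 - (-3.077) = 49.577 cm.
Second lens: d_i2 = 1/(1/8 - 1/(49.577)) = 9.539 cm.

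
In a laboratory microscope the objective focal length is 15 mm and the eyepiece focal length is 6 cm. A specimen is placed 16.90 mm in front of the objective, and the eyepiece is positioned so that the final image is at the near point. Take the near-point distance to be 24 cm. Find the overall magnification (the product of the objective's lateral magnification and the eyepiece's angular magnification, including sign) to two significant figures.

Convert to cm: f_obj = 15 mm = 1.5 cm; d_o = 16.90 mm = 1.69 cm.
Objective: 1/d_i = 1/f_obj - 1/d_o = 1/1.5 - 1/1.69 = 0.07495 cm^-1, so d_i = 13.342 cm.
m_obj = -d_i/d_o = -13.342/1.69 = -7.895.
Eyepiece angular magnification (image at near point): M_eye = 1 + D/f_e = 1 + 24/6 = 5.000.
Overall M = m_obj x M_eye = (-7.895)(5.000) = -39.47.

-39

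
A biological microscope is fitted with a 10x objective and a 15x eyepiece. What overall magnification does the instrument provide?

The overall magnification of a compound microscope is the product of the objective and eyepiece magnifications:
M = M_obj x M_eye = 10 x 15 = 150.

150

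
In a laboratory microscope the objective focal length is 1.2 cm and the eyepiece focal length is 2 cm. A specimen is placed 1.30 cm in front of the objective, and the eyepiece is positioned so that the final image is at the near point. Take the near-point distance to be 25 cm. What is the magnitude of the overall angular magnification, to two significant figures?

Objective: 1/d_i = 1/f_obj - 1/d_o = 1/1.2 - 1/1.30 = 0.06410 cm^-1, so d_i = 15.600 cm.
m_obj = -d_i/d_o = -15.600/1.30 = -12.000.
Eyepiece angular magnification (image at near point): M_eye = 1 + D/f_e = 1 + 25/2 = 13.500.
Overall M = m_obj x M_eye = (-12.000)(13.500) = -162.00.
|M| = 162.00.

160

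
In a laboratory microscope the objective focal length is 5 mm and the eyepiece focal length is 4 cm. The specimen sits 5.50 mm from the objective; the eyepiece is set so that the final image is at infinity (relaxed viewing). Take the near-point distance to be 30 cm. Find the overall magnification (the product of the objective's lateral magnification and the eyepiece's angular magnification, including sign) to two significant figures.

Convert to cm: f_obj = 5 mm = 0.5 cm; d_o = 5.50 mm = 0.55 cm.
Objective: 1/d_i = 1/f_obj - 1/d_o = 1/0.5 - 1/0.55 = 0.18182 cm^-1, so d_i = 5.500 cm.
m_obj = -d_i/d_o = -5.500/0.55 = -10.000.
Eyepiece angular magnification (image at infinity): M_eye = D/f_e = 30/4 = 7.500.
Overall M = m_obj x M_eye = (-10.000)(7.500) = -75.00.

-75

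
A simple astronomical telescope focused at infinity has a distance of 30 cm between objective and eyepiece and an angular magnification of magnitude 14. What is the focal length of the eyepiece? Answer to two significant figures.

2.0 cm

In normal adjustment the tube length equals f_obj + f_eye and |M| = f_obj/f_eye.
So f_obj = 14 f_eye and 14 f_eye + f_eye = 30 cm, giving f_eye = 30/15 = 2.000 cm and f_obj = 28.000 cm.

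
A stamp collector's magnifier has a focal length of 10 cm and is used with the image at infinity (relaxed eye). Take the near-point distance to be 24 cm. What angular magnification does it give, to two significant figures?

M = D/f = 24/10 = 2.400.

2.4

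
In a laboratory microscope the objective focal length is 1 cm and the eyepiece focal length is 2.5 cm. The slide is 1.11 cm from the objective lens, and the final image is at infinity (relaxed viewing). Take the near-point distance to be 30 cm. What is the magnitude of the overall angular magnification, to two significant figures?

Objective: 1/d_i = 1/f_obj - 1/d_o = 1/1 - 1/1.11 = 0.09910 cm^-1, so d_i = 10.091 cm.
m_obj = -d_i/d_o = -10.091/1.11 = -9.091.
Eyepiece angular magnification (image at infinity): M_eye = D/f_e = 30/2.5 = 12.000.
Overall M = m_obj x M_eye = (-9.091)(12.000) = -109.09.
|M| = 109.09.

110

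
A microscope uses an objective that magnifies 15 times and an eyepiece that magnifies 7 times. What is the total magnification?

105

The overall magnification of a compound microscope is the product of the objective and eyepiece magnifications:
M = M_obj x M_eye = 15 x 7 = 105.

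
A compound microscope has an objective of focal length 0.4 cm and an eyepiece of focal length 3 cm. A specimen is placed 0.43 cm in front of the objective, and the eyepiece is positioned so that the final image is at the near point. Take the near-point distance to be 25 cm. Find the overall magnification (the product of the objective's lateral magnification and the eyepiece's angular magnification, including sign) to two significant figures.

Objective: 1/d_i = 1/f_obj - 1/d_o = 1/0.4 - 1/0.43 = 0.17442 cm^-1, so d_i = 5.733 cm.
m_obj = -d_i/d_o = -5.733/0.43 = -13.333.
Eyepiece angular magnification (image at near point): M_eye = 1 + D/f_e = 1 + 25/3 = 9.333.
Overall M = m_obj x M_eye = (-13.333)(9.333) = -124.44.

-120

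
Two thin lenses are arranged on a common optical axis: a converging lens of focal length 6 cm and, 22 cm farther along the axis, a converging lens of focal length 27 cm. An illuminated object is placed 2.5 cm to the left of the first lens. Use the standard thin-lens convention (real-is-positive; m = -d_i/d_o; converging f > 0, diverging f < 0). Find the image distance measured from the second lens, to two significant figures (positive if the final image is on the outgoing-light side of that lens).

Applying the thin-lens equation to the first lens, 1/6 = 1/2.5 + 1/d_i1, which gives d_i1 = -4.286 cm.
With d_i1 < 0 the first image is virtual and lies on the object side; the object distance for lens 2 is d_o2 = 22 - (-4.286) = 26.286 cm.
Applying the thin-lens equation again with f_2 = 27 cm and d_o2 = 26.286 cm gives d_i2 = -993.600 cm.

-990 cm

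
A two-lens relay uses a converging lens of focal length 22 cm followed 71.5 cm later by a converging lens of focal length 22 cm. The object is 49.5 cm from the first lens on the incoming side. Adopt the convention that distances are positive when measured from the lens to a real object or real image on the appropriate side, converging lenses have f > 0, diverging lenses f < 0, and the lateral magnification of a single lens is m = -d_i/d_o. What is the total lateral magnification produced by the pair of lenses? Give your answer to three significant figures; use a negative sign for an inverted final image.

1.78

First lens: d_i1 = 1/(1/22 - 1/49.5) = 39.600 cm.
m_1 = -(39.600)/49.5 = -0.8000.
The intermediate image is 39.600 cm to the right of lens 1, so d_o2 = L - d_i1 = 71.5 - 39.600 = 31.900 cm.
Second lens: d_i2 = 1/(1/22 - 1/(31.900)) = 70.889 cm.
m_2 = -(70.889)/(31.900) = -2.2222.
The system's lateral magnification is m_1 m_2 = (-0.8000)(-2.2222) = 1.7778.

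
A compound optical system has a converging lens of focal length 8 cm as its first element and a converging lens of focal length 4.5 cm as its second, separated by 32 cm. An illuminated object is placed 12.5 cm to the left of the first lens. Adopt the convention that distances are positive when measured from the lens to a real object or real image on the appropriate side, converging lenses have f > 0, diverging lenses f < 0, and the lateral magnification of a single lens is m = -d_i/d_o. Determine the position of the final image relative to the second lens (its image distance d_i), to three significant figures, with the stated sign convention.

8.34 cm

First lens: d_i1 = 1/(1/8 - 1/12.5) = 22.222 cm.
Object distance for lens 2: d_o2 = 32 - 22.222 = 9.778 cm.
Second lens: d_i2 = 1/(1/4.5 - 1/(9.778)) = 8.337 cm.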